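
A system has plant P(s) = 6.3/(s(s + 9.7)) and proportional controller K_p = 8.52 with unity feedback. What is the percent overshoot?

6.24%

The closed-loop denominator s² + 9.7s + 53.68 gives ω_n = √53.68 = 7.326 and ζ = 9.7/(2ω_n) = 0.662.
%OS = 100·exp(−πζ/√(1−ζ²)) = 100·exp(−π·0.662/√0.5618) = 6.24%.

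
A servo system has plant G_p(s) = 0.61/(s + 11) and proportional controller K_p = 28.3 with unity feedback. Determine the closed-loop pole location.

Closed-loop transfer function: T(s) = K_p·G_p(s)/(1 + K_p·G_p(s)) = 17.26/(s + 11 + 17.26) = 17.26/(s + 28.26).
The closed-loop pole is at s = −28.26.

s = -28.26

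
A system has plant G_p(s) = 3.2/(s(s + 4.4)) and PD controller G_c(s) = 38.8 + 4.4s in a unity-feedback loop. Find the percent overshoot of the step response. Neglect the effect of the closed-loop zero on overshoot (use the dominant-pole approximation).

Forward path: (38.8 + 4.4s)·3.2/(s(s+4.4)). The closed-loop characteristic equation is s² + (4.4 + 3.2·4.4)s + 3.2·38.8 = 0.
That is s² + 18.48s + 124.2 = 0, so ω_n = 11.14 rad/s and ζ = 18.48/(2·11.14) = 0.8292.
%OS = 100·exp(−πζ/√(1−ζ²)) = 0.945%.

0.945%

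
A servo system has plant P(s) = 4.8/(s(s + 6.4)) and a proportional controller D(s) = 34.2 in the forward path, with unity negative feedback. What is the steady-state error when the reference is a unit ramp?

0.039

The loop has one pole at the origin (type 1). Velocity error constant K_v = lim_{s→0} s·D(s)P(s) = 34.2·4.8/6.4 = 25.65.
Steady-state error to a unit ramp: e_ss = 1/K_v = 0.039.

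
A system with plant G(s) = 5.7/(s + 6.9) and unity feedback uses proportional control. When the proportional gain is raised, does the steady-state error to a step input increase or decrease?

The position error constant K_pos = K_p·G(0) grows with K_p, and e_ss = 1/(1+K_pos) falls.

decrease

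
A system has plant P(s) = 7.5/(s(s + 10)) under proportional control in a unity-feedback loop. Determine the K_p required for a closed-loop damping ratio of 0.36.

K_p = 25.7

Closed-loop characteristic equation: s² + 10s + K_p·7.5 = 0.
So ω_n = √(7.5K_p) and 2ζω_n = 10, giving ζ = 10/(2√(7.5K_p)).
Setting ζ = 0.36: √(7.5K_p) = 10/(2·0.36) = 13.89, so K_p = 192.9/7.5 = 25.7.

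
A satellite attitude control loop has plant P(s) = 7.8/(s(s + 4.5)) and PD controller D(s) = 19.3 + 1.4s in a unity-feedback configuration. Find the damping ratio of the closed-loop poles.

ζ = 0.628

Forward path: (19.3 + 1.4s)·7.8/(s(s+4.5)). The closed-loop characteristic equation is s² + (4.5 + 7.8·1.4)s + 7.8·19.3 = 0.
That is s² + 15.42s + 150.5 = 0, so ω_n = 12.27 rad/s and ζ = 15.42/(2·12.27) = 0.6284.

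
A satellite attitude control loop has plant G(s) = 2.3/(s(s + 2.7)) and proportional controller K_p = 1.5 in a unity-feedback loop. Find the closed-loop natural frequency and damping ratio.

ω_n = 1.86 rad/s, ζ = 0.727

With unity feedback the closed-loop characteristic equation is s² + 2.7s + 1.5·2.3 = s² + 2.7s + 3.45 = 0.
Matching s² + 2ζω_n s + ω_n²: ω_n = √3.45 = 1.857 rad/s and 2ζω_n = 2.7, so ζ = 2.7/(2·1.857) = 0.727.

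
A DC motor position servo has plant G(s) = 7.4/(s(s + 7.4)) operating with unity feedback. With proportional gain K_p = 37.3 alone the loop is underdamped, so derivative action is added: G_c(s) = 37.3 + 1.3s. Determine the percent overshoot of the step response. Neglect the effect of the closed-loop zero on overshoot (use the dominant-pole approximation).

15.4%

Forward path: (37.3 + 1.3s)·7.4/(s(s+7.4)). The closed-loop characteristic equation is s² + (7.4 + 7.4·1.3)s + 7.4·37.3 = 0.
That is s² + 17.02s + 276 = 0, so ω_n = 16.61 rad/s and ζ = 17.02/(2·16.61) = 0.5122.
%OS = 100·exp(−πζ/√(1−ζ²)) = 15.4%.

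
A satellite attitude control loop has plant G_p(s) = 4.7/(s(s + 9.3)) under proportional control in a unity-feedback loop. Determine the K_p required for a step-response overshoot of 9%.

K_p = 12.4

From %OS = 100·exp(−πζ/√(1−ζ²)) = 9%, ζ = −ln(0.09)/√(π²+ln²(0.09)) = 0.6083.
Characteristic equation s² + 9.3s + 4.7K_p = 0 gives ζ = 9.3/(2√(4.7K_p)).
Setting ζ = 0.6083: √(4.7K_p) = 9.3/(2·0.6083) = 7.644, so K_p = 58.43/4.7 = 12.4.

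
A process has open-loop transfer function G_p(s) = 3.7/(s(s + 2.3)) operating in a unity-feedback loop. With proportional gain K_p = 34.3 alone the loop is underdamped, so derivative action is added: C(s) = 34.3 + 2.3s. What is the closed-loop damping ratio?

Forward path: (34.3 + 2.3s)·3.7/(s(s+2.3)). The closed-loop characteristic equation is s² + (2.3 + 3.7·2.3)s + 3.7·34.3 = 0.
That is s² + 10.81s + 126.9 = 0, so ω_n = 11.27 rad/s and ζ = 10.81/(2·11.27) = 0.4798.

ζ = 0.48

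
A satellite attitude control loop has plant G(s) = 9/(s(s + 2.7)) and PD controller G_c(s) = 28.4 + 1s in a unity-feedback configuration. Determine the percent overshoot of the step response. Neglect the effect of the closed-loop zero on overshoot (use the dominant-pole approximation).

29.1%

Forward path: (28.4 + 1s)·9/(s(s+2.7)). The closed-loop characteristic equation is s² + (2.7 + 9·1)s + 9·28.4 = 0.
That is s² + 11.7s + 255.6 = 0, so ω_n = 15.99 rad/s and ζ = 11.7/(2·15.99) = 0.3659.
%OS = 100·exp(−πζ/√(1−ζ²)) = 29.1%.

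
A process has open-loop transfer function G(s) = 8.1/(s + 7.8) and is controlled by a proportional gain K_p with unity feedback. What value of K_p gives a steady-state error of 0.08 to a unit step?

The loop is type 0, so e_ss(step) = 1/(1 + K_pos) with K_pos = K_p·G(0).
G(0) = 1.038. Require 1/(1 + K_p·1.038) = 0.08, so 1 + 1.038·K_p = 12.5.
K_p = (12.5 − 1)/1.038 = 11.1.

K_p = 11.1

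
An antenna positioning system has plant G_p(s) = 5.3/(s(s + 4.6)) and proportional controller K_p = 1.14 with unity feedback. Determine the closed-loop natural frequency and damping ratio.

With unity feedback the closed-loop characteristic equation is s² + 4.6s + 1.14·5.3 = s² + 4.6s + 6.042 = 0.
Matching s² + 2ζω_n s + ω_n²: ω_n = √6.042 = 2.458 rad/s and 2ζω_n = 4.6, so ζ = 4.6/(2·2.458) = 0.936.

ω_n = 2.46 rad/s, ζ = 0.936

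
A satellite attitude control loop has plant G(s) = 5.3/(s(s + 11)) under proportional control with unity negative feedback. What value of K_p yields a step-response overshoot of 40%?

From %OS = 100·exp(−πζ/√(1−ζ²)) = 40%, ζ = −ln(0.4)/√(π²+ln²(0.4)) = 0.28.
Characteristic equation s² + 11s + 5.3K_p = 0 gives ζ = 11/(2√(5.3K_p)).
Setting ζ = 0.28: √(5.3K_p) = 11/(2·0.28) = 19.64, so K_p = 385.8/5.3 = 72.8.

K_p = 72.8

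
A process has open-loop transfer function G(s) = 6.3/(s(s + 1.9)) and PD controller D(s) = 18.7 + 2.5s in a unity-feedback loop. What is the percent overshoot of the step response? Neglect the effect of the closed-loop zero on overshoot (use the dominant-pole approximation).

1.24%

Forward path: (18.7 + 2.5s)·6.3/(s(s+1.9)). The closed-loop characteristic equation is s² + (1.9 + 6.3·2.5)s + 6.3·18.7 = 0.
That is s² + 17.65s + 117.8 = 0, so ω_n = 10.85 rad/s and ζ = 17.65/(2·10.85) = 0.8131.
%OS = 100·exp(−πζ/√(1−ζ²)) = 1.24%.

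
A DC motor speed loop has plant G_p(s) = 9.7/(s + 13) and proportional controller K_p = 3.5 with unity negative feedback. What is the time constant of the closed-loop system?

τ = 0.0213 s

Closed-loop transfer function: T(s) = K_p·G_p(s)/(1 + K_p·G_p(s)) = 33.95/(s + 13 + 33.95) = 33.95/(s + 46.95).
Time constant τ = 1/46.95 = 0.0213 s.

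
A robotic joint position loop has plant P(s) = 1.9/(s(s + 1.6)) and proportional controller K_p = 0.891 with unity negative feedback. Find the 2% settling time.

T_s ≈ 5 s

From 1 + K_pP(s) = 0: s² + 1.6s + 1.693 = 0 ⇒ ω_n = 1.301, ζ = 0.6149.
2% settling time T_s ≈ 4/(ζω_n) = 4/0.8 = 5 s.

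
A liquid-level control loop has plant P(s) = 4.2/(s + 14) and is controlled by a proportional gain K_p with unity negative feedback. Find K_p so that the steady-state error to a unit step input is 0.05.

K_p = 63.3

Steady-state error for a unit step on this type-0 loop is 1/(1 + K_p·P(0)).
P(0) = 0.3. Require 1/(1 + K_p·0.3) = 0.05, so 1 + 0.3·K_p = 20.
K_p = (20 − 1)/0.3 = 63.3.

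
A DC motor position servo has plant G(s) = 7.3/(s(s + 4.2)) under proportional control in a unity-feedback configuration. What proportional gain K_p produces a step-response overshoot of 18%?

From %OS = 100·exp(−πζ/√(1−ζ²)) = 18%, ζ = −ln(0.18)/√(π²+ln²(0.18)) = 0.4791.
Characteristic equation s² + 4.2s + 7.3K_p = 0 gives ζ = 4.2/(2√(7.3K_p)).
Setting ζ = 0.4791: √(7.3K_p) = 4.2/(2·0.4791) = 4.383, so K_p = 19.21/7.3 = 2.63.

K_p = 2.63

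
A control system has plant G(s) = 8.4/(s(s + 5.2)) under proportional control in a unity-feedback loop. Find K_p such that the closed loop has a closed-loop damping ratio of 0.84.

K_p = 1.14

Closed-loop characteristic equation: s² + 5.2s + K_p·8.4 = 0.
So ω_n = √(8.4K_p) and 2ζω_n = 5.2, giving ζ = 5.2/(2√(8.4K_p)).
Setting ζ = 0.84: √(8.4K_p) = 5.2/(2·0.84) = 3.095, so K_p = 9.58/8.4 = 1.14.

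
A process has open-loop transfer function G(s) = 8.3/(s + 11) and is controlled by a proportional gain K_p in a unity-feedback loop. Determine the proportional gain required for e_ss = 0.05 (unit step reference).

K_p = 25.2

Steady-state error for a unit step on this type-0 loop is 1/(1 + K_p·G(0)).
G(0) = 0.7545. Require 1/(1 + K_p·0.7545) = 0.05, so 1 + 0.7545·K_p = 20.
K_p = (20 − 1)/0.7545 = 25.2.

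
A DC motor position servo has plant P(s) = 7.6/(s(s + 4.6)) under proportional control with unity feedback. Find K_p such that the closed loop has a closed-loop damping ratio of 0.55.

Closed-loop characteristic equation: s² + 4.6s + K_p·7.6 = 0.
So ω_n = √(7.6K_p) and 2ζω_n = 4.6, giving ζ = 4.6/(2√(7.6K_p)).
Setting ζ = 0.55: √(7.6K_p) = 4.6/(2·0.55) = 4.182, so K_p = 17.49/7.6 = 2.3.

K_p = 2.3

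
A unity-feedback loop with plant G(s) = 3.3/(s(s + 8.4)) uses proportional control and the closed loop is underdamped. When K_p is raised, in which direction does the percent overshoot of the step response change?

increase

ζ = 8.4/(2√(3.3K_p)) decreases as K_p grows; lower damping means more overshoot.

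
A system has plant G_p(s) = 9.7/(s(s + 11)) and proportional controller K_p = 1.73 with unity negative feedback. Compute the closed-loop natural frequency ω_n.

The closed-loop denominator is s(s+11) + 1.73·9.7 = s² + 11s + 16.78.
So ω_n² = 16.78 ⇒ ω_n = 4.096 rad/s, and ζ = 11/(2ω_n) = 1.34.

ω_n = 4.1 rad/s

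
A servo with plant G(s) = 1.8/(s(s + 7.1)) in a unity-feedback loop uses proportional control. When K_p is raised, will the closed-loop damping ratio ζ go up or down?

ζ = 7.1/(2√(1.8K_p)); increasing K_p raises the denominator, so ζ falls.

decrease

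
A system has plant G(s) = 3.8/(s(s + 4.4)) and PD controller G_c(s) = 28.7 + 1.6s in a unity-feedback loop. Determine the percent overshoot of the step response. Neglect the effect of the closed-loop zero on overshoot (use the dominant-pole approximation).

Forward path: (28.7 + 1.6s)·3.8/(s(s+4.4)). The closed-loop characteristic equation is s² + (4.4 + 3.8·1.6)s + 3.8·28.7 = 0.
That is s² + 10.48s + 109.1 = 0, so ω_n = 10.44 rad/s and ζ = 10.48/(2·10.44) = 0.5018.
%OS = 100·exp(−πζ/√(1−ζ²)) = 16.2%.

16.2%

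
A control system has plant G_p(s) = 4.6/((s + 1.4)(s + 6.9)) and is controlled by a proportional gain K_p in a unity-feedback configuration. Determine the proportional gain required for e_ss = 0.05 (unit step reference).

Steady-state error for a unit step on this type-0 loop is 1/(1 + K_p·G_p(0)).
G_p(0) = 0.4762. Require 1/(1 + K_p·0.4762) = 0.05, so 1 + 0.4762·K_p = 20.
K_p = (20 − 1)/0.4762 = 39.9.

K_p = 39.9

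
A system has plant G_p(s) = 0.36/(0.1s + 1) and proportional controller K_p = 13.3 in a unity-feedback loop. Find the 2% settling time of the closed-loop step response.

T_s ≈ 0.0691 s

Closed loop: T(s) = K_p·G_p/(1+K_p·G_p) = 4.788/(0.1s + 1 + 4.788), with pole at s = −(1 + 4.788)/0.1 = −57.88.
τ = 1/57.88 = 0.01728 s, so 2% settling time ≈ 4τ = 0.0691 s.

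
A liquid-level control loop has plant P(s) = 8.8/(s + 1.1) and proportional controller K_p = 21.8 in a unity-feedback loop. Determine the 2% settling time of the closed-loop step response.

Closed-loop transfer function: T(s) = K_p·P(s)/(1 + K_p·P(s)) = 191.8/(s + 1.1 + 191.8) = 191.8/(s + 192.9).
Time constant τ = 1/192.9 = 0.005183 s, so the 2% settling time is about 4τ = 0.0207 s.

T_s ≈ 0.0207 s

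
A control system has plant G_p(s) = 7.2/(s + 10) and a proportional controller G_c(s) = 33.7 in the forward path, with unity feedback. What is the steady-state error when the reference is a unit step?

The loop is type 0. Static position error constant K_pos = G_c(0)·G_p(0) = 33.7·0.72 = 24.26.
Steady-state error to a unit step: e_ss = 1/(1+K_pos) = 1/25.26 = 0.0396.

0.0396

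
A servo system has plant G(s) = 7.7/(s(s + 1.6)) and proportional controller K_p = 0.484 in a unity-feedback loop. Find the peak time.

Closed-loop characteristic equation: s² + 1.6s + 3.727 = 0, so ω_n = 1.93 rad/s and ζ = 1.6/(2·1.93) = 0.4144.
Damped frequency ω_d = ω_n√(1−ζ²) = 1.757 rad/s, so peak time T_p = π/ω_d = 1.79 s.

T_p = 1.79 s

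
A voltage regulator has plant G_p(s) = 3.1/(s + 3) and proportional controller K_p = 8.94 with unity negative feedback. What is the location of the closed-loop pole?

s = -30.71

Closed-loop transfer function: T(s) = K_p·G_p(s)/(1 + K_p·G_p(s)) = 27.71/(s + 3 + 27.71) = 27.71/(s + 30.71).
The closed-loop pole is at s = −30.71.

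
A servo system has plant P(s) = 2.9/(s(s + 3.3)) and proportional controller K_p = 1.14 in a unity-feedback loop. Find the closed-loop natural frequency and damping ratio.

1 + K_p·P(s) = 0 gives s² + 3.3s + 3.306 = 0.
Matching s² + 2ζω_n s + ω_n²: ω_n = √3.306 = 1.818 rad/s and 2ζω_n = 3.3, so ζ = 3.3/(2·1.818) = 0.907.

ω_n = 1.82 rad/s, ζ = 0.907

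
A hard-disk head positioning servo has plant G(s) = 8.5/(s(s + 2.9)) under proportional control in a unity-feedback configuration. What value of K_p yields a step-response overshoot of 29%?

From %OS = 100·exp(−πζ/√(1−ζ²)) = 29%, ζ = −ln(0.29)/√(π²+ln²(0.29)) = 0.3666.
Characteristic equation s² + 2.9s + 8.5K_p = 0 gives ζ = 2.9/(2√(8.5K_p)).
Setting ζ = 0.3666: √(8.5K_p) = 2.9/(2·0.3666) = 3.955, so K_p = 15.64/8.5 = 1.84.

K_p = 1.84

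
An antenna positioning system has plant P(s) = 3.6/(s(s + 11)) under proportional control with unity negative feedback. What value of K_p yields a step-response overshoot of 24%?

From %OS = 100·exp(−πζ/√(1−ζ²)) = 24%, ζ = −ln(0.24)/√(π²+ln²(0.24)) = 0.4136.
Characteristic equation s² + 11s + 3.6K_p = 0 gives ζ = 11/(2√(3.6K_p)).
Setting ζ = 0.4136: √(3.6K_p) = 11/(2·0.4136) = 13.3, so K_p = 176.8/3.6 = 49.1.

K_p = 49.1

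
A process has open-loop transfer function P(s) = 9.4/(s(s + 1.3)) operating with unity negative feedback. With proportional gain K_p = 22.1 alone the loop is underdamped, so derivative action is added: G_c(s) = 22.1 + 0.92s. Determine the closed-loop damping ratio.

ζ = 0.345

Forward path: (22.1 + 0.92s)·9.4/(s(s+1.3)). The closed-loop characteristic equation is s² + (1.3 + 9.4·0.92)s + 9.4·22.1 = 0.
That is s² + 9.948s + 207.7 = 0, so ω_n = 14.41 rad/s and ζ = 9.948/(2·14.41) = 0.3451.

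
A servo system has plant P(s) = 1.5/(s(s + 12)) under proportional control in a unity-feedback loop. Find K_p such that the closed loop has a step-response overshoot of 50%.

From %OS = 100·exp(−πζ/√(1−ζ²)) = 50%, ζ = −ln(0.5)/√(π²+ln²(0.5)) = 0.2155.
Characteristic equation s² + 12s + 1.5K_p = 0 gives ζ = 12/(2√(1.5K_p)).
Setting ζ = 0.2155: √(1.5K_p) = 12/(2·0.2155) = 27.85, so K_p = 775.5/1.5 = 517.

K_p = 517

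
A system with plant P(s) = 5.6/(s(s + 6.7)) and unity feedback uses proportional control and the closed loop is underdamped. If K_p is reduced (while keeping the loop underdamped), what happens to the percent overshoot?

ζ = 6.7/(2√(5.6K_p)) rises as K_p falls; higher damping means less overshoot.

decrease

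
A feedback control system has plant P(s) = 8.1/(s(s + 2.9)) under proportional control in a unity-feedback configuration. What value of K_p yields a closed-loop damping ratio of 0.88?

K_p = 0.335

Closed-loop characteristic equation: s² + 2.9s + K_p·8.1 = 0.
So ω_n = √(8.1K_p) and 2ζω_n = 2.9, giving ζ = 2.9/(2√(8.1K_p)).
Setting ζ = 0.88: √(8.1K_p) = 2.9/(2·0.88) = 1.648, so K_p = 2.715/8.1 = 0.335.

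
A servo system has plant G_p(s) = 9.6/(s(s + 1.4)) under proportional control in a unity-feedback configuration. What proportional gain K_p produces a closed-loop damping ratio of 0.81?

K_p = 0.0778

Closed-loop characteristic equation: s² + 1.4s + K_p·9.6 = 0.
So ω_n = √(9.6K_p) and 2ζω_n = 1.4, giving ζ = 1.4/(2√(9.6K_p)).
Setting ζ = 0.81: √(9.6K_p) = 1.4/(2·0.81) = 0.8642, so K_p = 0.7468/9.6 = 0.0778.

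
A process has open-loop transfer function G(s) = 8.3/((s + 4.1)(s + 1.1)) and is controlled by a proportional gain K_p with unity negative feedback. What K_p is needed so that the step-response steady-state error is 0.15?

For a type-0 loop with proportional control, e_ss = 1/(1 + K_p·G(0)).
G(0) = 1.84. Require 1/(1 + K_p·1.84) = 0.15, so 1 + 1.84·K_p = 6.667.
K_p = (6.667 − 1)/1.84 = 3.08.

K_p = 3.08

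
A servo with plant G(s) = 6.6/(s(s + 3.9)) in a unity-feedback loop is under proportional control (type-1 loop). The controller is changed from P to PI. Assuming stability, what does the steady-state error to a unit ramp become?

The integrator raises the loop to type 2, so K_v → ∞ and e_ss to a ramp is zero.

0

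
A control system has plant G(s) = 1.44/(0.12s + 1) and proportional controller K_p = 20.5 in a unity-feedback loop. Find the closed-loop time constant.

τ = 0.00393 s

Closed loop: T(s) = K_p·G/(1+K_p·G) = 29.52/(0.12s + 1 + 29.52), with pole at s = −(1 + 29.52)/0.12 = −254.3.
Closed-loop time constant τ = 1/254.3 = 0.00393 s.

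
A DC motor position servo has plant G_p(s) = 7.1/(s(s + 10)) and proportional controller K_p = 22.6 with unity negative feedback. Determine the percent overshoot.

25.9%

Closed-loop characteristic equation: s² + 10s + 160.5 = 0, so ω_n = 12.67 rad/s and ζ = 10/(2·12.67) = 0.3947.
%OS = 100·exp(−πζ/√(1−ζ²)) = 100·exp(−π·0.3947/√0.8442) = 25.9%.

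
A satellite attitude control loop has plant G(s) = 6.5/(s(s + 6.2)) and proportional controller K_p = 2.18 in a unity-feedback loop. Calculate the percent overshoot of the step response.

From 1 + K_pG(s) = 0: s² + 6.2s + 14.17 = 0 ⇒ ω_n = 3.764, ζ = 0.8235.
%OS = 100·exp(−πζ/√(1−ζ²)) = 100·exp(−π·0.8235/√0.3218) = 1.05%.

1.05%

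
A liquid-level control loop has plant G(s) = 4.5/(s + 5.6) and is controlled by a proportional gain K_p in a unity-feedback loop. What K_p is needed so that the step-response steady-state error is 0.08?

K_p = 14.3

Steady-state error for a unit step on this type-0 loop is 1/(1 + K_p·G(0)).
G(0) = 0.8036. Require 1/(1 + K_p·0.8036) = 0.08, so 1 + 0.8036·K_p = 12.5.
K_p = (12.5 − 1)/0.8036 = 14.3.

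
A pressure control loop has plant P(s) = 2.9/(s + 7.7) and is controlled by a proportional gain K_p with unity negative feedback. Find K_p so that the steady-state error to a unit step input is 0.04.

K_p = 63.7

The loop is type 0, so e_ss(step) = 1/(1 + K_pos) with K_pos = K_p·P(0).
P(0) = 0.3766. Require 1/(1 + K_p·0.3766) = 0.04, so 1 + 0.3766·K_p = 25.
K_p = (25 − 1)/0.3766 = 63.7.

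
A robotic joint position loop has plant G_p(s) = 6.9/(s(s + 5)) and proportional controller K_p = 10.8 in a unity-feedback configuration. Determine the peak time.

T_p = 0.38 s

Closed-loop characteristic equation: s² + 5s + 74.52 = 0, so ω_n = 8.632 rad/s and ζ = 5/(2·8.632) = 0.2896.
Damped frequency ω_d = ω_n√(1−ζ²) = 8.263 rad/s, so peak time T_p = π/ω_d = 0.38 s.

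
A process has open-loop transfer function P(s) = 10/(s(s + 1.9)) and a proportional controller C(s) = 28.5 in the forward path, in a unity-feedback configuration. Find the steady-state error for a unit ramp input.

0.00667

The loop has one pole at the origin (type 1). Velocity error constant K_v = lim_{s→0} s·C(s)P(s) = 28.5·10/1.9 = 150.
Steady-state error to a unit ramp: e_ss = 1/K_v = 0.00667.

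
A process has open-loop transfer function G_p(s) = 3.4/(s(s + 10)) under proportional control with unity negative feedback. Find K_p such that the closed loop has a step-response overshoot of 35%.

From %OS = 100·exp(−πζ/√(1−ζ²)) = 35%, ζ = −ln(0.35)/√(π²+ln²(0.35)) = 0.3169.
Characteristic equation s² + 10s + 3.4K_p = 0 gives ζ = 10/(2√(3.4K_p)).
Setting ζ = 0.3169: √(3.4K_p) = 10/(2·0.3169) = 15.78, so K_p = 248.9/3.4 = 73.2.

K_p = 73.2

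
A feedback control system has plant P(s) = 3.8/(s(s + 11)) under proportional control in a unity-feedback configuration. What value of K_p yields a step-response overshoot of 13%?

From %OS = 100·exp(−πζ/√(1−ζ²)) = 13%, ζ = −ln(0.13)/√(π²+ln²(0.13)) = 0.5446.
Characteristic equation s² + 11s + 3.8K_p = 0 gives ζ = 11/(2√(3.8K_p)).
Setting ζ = 0.5446: √(3.8K_p) = 11/(2·0.5446) = 10.1, so K_p = 102/3.8 = 26.8.

K_p = 26.8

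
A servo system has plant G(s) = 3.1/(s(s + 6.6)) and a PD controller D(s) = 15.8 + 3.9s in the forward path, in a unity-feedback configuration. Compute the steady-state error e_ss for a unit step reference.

The open loop D(s)G(s) has a pole at the origin (type 1), so the static position error constant is infinite and e_ss = 1/(1+∞) = 0.

0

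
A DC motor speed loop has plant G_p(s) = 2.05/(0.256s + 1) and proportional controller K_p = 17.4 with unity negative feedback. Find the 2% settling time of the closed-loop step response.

Closed loop: T(s) = K_p·G_p/(1+K_p·G_p) = 35.67/(0.256s + 1 + 35.67), with pole at s = −(1 + 35.67)/0.256 = −143.2.
τ = 1/143.2 = 0.006981 s, so 2% settling time ≈ 4τ = 0.0279 s.

T_s ≈ 0.0279 s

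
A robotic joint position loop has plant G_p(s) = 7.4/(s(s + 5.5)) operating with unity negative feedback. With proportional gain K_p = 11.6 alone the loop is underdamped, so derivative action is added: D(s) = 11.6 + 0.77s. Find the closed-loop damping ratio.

Forward path: (11.6 + 0.77s)·7.4/(s(s+5.5)). The closed-loop characteristic equation is s² + (5.5 + 7.4·0.77)s + 7.4·11.6 = 0.
That is s² + 11.2s + 85.84 = 0, so ω_n = 9.265 rad/s and ζ = 11.2/(2·9.265) = 0.6043.

ζ = 0.604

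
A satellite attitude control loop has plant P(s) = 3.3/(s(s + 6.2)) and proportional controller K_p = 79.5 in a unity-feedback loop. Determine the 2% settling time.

The closed-loop denominator s² + 6.2s + 262.3 gives ω_n = √262.3 = 16.2 and ζ = 6.2/(2ω_n) = 0.1914.
2% settling time T_s ≈ 4/(ζω_n) = 4/3.1 = 1.29 s.

T_s ≈ 1.29 s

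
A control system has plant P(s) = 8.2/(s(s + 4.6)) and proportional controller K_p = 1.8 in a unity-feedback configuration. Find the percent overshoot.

Closed-loop characteristic equation: s² + 4.6s + 14.76 = 0, so ω_n = 3.842 rad/s and ζ = 4.6/(2·3.842) = 0.5987.
%OS = 100·exp(−πζ/√(1−ζ²)) = 100·exp(−π·0.5987/√0.6416) = 9.56%.

9.56%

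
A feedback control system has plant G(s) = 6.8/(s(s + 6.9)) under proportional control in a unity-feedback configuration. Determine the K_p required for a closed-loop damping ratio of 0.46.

K_p = 8.27

Closed-loop characteristic equation: s² + 6.9s + K_p·6.8 = 0.
So ω_n = √(6.8K_p) and 2ζω_n = 6.9, giving ζ = 6.9/(2√(6.8K_p)).
Setting ζ = 0.46: √(6.8K_p) = 6.9/(2·0.46) = 7.5, so K_p = 56.25/6.8 = 8.27.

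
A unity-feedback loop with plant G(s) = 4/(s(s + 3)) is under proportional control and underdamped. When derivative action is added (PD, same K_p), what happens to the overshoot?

With PD the characteristic equation becomes s² + (a + K·K_d)s + K·K_p = 0; the damping term grows, ζ rises, overshoot falls.

decrease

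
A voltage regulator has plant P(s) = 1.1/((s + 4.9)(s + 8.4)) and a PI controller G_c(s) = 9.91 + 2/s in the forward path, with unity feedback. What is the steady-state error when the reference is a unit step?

The open loop G_c(s)P(s) has a pole at the origin (type 1), so the static position error constant is infinite and e_ss = 1/(1+∞) = 0.

0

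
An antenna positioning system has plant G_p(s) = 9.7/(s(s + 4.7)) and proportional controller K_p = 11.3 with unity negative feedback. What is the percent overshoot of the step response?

Closed-loop characteristic equation: s² + 4.7s + 109.6 = 0, so ω_n = 10.47 rad/s and ζ = 4.7/(2·10.47) = 0.2245.
%OS = 100·exp(−πζ/√(1−ζ²)) = 100·exp(−π·0.2245/√0.9496) = 48.5%.

48.5%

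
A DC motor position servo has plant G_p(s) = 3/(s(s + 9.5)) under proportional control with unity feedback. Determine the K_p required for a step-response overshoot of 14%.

K_p = 26.7

From %OS = 100·exp(−πζ/√(1−ζ²)) = 14%, ζ = −ln(0.14)/√(π²+ln²(0.14)) = 0.5305.
Characteristic equation s² + 9.5s + 3K_p = 0 gives ζ = 9.5/(2√(3K_p)).
Setting ζ = 0.5305: √(3K_p) = 9.5/(2·0.5305) = 8.954, so K_p = 80.17/3 = 26.7.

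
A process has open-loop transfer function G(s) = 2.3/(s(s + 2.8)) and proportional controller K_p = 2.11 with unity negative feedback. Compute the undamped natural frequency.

ω_n = 2.2 rad/s

The closed-loop denominator is s(s+2.8) + 2.11·2.3 = s² + 2.8s + 4.853.
Matching s² + 2ζω_n s + ω_n²: ω_n = √4.853 = 2.203 rad/s and 2ζω_n = 2.8, so ζ = 2.8/(2·2.203) = 0.636.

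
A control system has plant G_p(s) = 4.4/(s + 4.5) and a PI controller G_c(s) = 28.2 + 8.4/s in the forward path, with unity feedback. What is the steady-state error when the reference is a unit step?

The open loop G_c(s)G_p(s) has a pole at the origin (type 1), so the static position error constant is infinite and e_ss = 1/(1+∞) = 0.

0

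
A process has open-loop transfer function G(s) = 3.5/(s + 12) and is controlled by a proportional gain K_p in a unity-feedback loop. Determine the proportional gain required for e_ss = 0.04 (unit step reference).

Steady-state error for a unit step on this type-0 loop is 1/(1 + K_p·G(0)).
G(0) = 0.2917. Require 1/(1 + K_p·0.2917) = 0.04, so 1 + 0.2917·K_p = 25.
K_p = (25 − 1)/0.2917 = 82.3.

K_p = 82.3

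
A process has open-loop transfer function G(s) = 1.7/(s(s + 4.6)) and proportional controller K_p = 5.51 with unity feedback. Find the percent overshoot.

The closed-loop denominator s² + 4.6s + 9.367 gives ω_n = √9.367 = 3.061 and ζ = 4.6/(2ω_n) = 0.7515.
%OS = 100·exp(−πζ/√(1−ζ²)) = 100·exp(−π·0.7515/√0.4353) = 2.79%.

2.79%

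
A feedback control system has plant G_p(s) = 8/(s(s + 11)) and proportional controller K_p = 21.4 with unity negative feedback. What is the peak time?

The closed-loop denominator s² + 11s + 171.2 gives ω_n = √171.2 = 13.08 and ζ = 11/(2ω_n) = 0.4203.
Damped frequency ω_d = ω_n√(1−ζ²) = 11.87 rad/s, so peak time T_p = π/ω_d = 0.265 s.

T_p = 0.265 s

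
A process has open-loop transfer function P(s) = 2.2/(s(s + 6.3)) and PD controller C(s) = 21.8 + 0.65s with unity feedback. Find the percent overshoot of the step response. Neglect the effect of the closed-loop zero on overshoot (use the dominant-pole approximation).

Forward path: (21.8 + 0.65s)·2.2/(s(s+6.3)). The closed-loop characteristic equation is s² + (6.3 + 2.2·0.65)s + 2.2·21.8 = 0.
That is s² + 7.73s + 47.96 = 0, so ω_n = 6.925 rad/s and ζ = 7.73/(2·6.925) = 0.5581.
%OS = 100·exp(−πζ/√(1−ζ²)) = 12.1%.

12.1%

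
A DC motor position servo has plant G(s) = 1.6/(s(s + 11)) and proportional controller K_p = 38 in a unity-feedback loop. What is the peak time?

T_p = 0.568 s

Closed-loop characteristic equation: s² + 11s + 60.8 = 0, so ω_n = 7.797 rad/s and ζ = 11/(2·7.797) = 0.7054.
Damped frequency ω_d = ω_n√(1−ζ²) = 5.527 rad/s, so peak time T_p = π/ω_d = 0.568 s.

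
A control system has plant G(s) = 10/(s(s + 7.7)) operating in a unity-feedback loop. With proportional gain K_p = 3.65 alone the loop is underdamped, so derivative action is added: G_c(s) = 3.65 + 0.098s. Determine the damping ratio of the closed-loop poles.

Forward path: (3.65 + 0.098s)·10/(s(s+7.7)). The closed-loop characteristic equation is s² + (7.7 + 10·0.098)s + 10·3.65 = 0.
That is s² + 8.68s + 36.5 = 0, so ω_n = 6.042 rad/s and ζ = 8.68/(2·6.042) = 0.7184.

ζ = 0.718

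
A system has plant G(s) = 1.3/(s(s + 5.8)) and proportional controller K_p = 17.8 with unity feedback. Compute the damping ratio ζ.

ζ = 0.603

With unity feedback the closed-loop characteristic equation is s² + 5.8s + 17.8·1.3 = s² + 5.8s + 23.14 = 0.
So ω_n² = 23.14 ⇒ ω_n = 4.81 rad/s, and ζ = 5.8/(2ω_n) = 0.603.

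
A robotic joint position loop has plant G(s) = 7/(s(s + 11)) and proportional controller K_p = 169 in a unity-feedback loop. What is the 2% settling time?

From 1 + K_pG(s) = 0: s² + 11s + 1183 = 0 ⇒ ω_n = 34.39, ζ = 0.1599.
2% settling time T_s ≈ 4/(ζω_n) = 4/5.5 = 0.727 s.

T_s ≈ 0.727 s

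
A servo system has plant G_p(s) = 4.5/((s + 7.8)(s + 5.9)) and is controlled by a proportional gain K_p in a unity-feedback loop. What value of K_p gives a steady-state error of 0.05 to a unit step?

For a type-0 loop with proportional control, e_ss = 1/(1 + K_p·G_p(0)).
G_p(0) = 0.09778. Require 1/(1 + K_p·0.09778) = 0.05, so 1 + 0.09778·K_p = 20.
K_p = (20 − 1)/0.09778 = 194.

K_p = 194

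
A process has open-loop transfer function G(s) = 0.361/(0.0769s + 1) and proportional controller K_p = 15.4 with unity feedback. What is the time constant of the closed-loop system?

τ = 0.0117 s

Closed loop: T(s) = K_p·G/(1+K_p·G) = 5.559/(0.0769s + 1 + 5.559), with pole at s = −(1 + 5.559)/0.0769 = −85.3.
Closed-loop time constant τ = 1/85.3 = 0.0117 s.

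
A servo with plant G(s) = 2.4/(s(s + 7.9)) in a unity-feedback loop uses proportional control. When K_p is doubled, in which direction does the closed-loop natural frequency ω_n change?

increase

ω_n = √(2.4·K_p), which grows with K_p.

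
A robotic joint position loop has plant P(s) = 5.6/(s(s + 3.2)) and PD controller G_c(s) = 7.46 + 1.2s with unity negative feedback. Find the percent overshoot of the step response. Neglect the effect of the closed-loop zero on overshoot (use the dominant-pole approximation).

2.33%

Forward path: (7.46 + 1.2s)·5.6/(s(s+3.2)). The closed-loop characteristic equation is s² + (3.2 + 5.6·1.2)s + 5.6·7.46 = 0.
That is s² + 9.92s + 41.78 = 0, so ω_n = 6.463 rad/s and ζ = 9.92/(2·6.463) = 0.7674.
%OS = 100·exp(−πζ/√(1−ζ²)) = 2.33%.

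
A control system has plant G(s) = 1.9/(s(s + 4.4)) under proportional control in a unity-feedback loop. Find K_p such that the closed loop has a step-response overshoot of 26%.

K_p = 16.4

From %OS = 100·exp(−πζ/√(1−ζ²)) = 26%, ζ = −ln(0.26)/√(π²+ln²(0.26)) = 0.3941.
Characteristic equation s² + 4.4s + 1.9K_p = 0 gives ζ = 4.4/(2√(1.9K_p)).
Setting ζ = 0.3941: √(1.9K_p) = 4.4/(2·0.3941) = 5.583, so K_p = 31.16/1.9 = 16.4.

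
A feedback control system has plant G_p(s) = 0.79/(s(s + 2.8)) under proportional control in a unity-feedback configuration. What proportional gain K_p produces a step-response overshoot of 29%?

From %OS = 100·exp(−πζ/√(1−ζ²)) = 29%, ζ = −ln(0.29)/√(π²+ln²(0.29)) = 0.3666.
Characteristic equation s² + 2.8s + 0.79K_p = 0 gives ζ = 2.8/(2√(0.79K_p)).
Setting ζ = 0.3666: √(0.79K_p) = 2.8/(2·0.3666) = 3.819, so K_p = 14.58/0.79 = 18.5.

K_p = 18.5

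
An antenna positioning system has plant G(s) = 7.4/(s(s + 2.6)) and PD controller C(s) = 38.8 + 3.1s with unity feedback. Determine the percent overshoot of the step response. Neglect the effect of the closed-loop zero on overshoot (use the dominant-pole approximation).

2.73%

Forward path: (38.8 + 3.1s)·7.4/(s(s+2.6)). The closed-loop characteristic equation is s² + (2.6 + 7.4·3.1)s + 7.4·38.8 = 0.
That is s² + 25.54s + 287.1 = 0, so ω_n = 16.94 rad/s and ζ = 25.54/(2·16.94) = 0.7536.
%OS = 100·exp(−πζ/√(1−ζ²)) = 2.73%.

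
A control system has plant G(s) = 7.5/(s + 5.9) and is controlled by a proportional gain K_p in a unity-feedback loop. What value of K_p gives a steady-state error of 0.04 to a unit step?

K_p = 18.9

The loop is type 0, so e_ss(step) = 1/(1 + K_pos) with K_pos = K_p·G(0).
G(0) = 1.271. Require 1/(1 + K_p·1.271) = 0.04, so 1 + 1.271·K_p = 25.
K_p = (25 − 1)/1.271 = 18.9.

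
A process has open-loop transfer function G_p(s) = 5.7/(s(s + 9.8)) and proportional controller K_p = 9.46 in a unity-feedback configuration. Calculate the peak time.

From 1 + K_pG_p(s) = 0: s² + 9.8s + 53.92 = 0 ⇒ ω_n = 7.343, ζ = 0.6673.
Damped frequency ω_d = ω_n√(1−ζ²) = 5.469 rad/s, so peak time T_p = π/ω_d = 0.574 s.

T_p = 0.574 s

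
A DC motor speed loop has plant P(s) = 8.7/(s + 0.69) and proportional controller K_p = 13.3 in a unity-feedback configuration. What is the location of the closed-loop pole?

Closed-loop transfer function: T(s) = K_p·P(s)/(1 + K_p·P(s)) = 115.7/(s + 0.69 + 115.7) = 115.7/(s + 116.4).
The closed-loop pole is at s = −116.4.

s = -116.4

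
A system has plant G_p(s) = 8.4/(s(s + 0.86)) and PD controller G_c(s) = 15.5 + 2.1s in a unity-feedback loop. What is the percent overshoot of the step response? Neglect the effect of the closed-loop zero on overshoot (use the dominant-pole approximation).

1.29%

Forward path: (15.5 + 2.1s)·8.4/(s(s+0.86)). The closed-loop characteristic equation is s² + (0.86 + 8.4·2.1)s + 8.4·15.5 = 0.
That is s² + 18.5s + 130.2 = 0, so ω_n = 11.41 rad/s and ζ = 18.5/(2·11.41) = 0.8107.
%OS = 100·exp(−πζ/√(1−ζ²)) = 1.29%.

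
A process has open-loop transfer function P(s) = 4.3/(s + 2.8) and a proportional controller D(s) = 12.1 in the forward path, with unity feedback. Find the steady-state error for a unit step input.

0.0511

The loop is type 0. Static position error constant K_pos = D(0)·P(0) = 12.1·1.536 = 18.58.
Steady-state error to a unit step: e_ss = 1/(1+K_pos) = 1/19.58 = 0.0511.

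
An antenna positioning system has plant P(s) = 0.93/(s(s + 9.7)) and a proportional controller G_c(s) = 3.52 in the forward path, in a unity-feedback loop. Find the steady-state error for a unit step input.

0

The open loop G_c(s)P(s) has a pole at the origin (type 1), so the static position error constant is infinite and e_ss = 1/(1+∞) = 0.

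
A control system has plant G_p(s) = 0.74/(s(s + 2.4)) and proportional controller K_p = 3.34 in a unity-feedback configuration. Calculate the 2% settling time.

From 1 + K_pG_p(s) = 0: s² + 2.4s + 2.472 = 0 ⇒ ω_n = 1.572, ζ = 0.7633.
2% settling time T_s ≈ 4/(ζω_n) = 4/1.2 = 3.33 s.

T_s ≈ 3.33 s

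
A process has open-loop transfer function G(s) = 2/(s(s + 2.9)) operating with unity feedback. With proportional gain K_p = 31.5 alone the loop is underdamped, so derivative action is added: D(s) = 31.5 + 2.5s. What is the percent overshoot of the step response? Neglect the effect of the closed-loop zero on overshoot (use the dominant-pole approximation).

16.5%

Forward path: (31.5 + 2.5s)·2/(s(s+2.9)). The closed-loop characteristic equation is s² + (2.9 + 2·2.5)s + 2·31.5 = 0.
That is s² + 7.9s + 63 = 0, so ω_n = 7.937 rad/s and ζ = 7.9/(2·7.937) = 0.4977.
%OS = 100·exp(−πζ/√(1−ζ²)) = 16.5%.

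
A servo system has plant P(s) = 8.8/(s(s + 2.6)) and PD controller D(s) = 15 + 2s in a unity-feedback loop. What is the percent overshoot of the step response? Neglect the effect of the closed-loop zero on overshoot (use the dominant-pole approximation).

Forward path: (15 + 2s)·8.8/(s(s+2.6)). The closed-loop characteristic equation is s² + (2.6 + 8.8·2)s + 8.8·15 = 0.
That is s² + 20.2s + 132 = 0, so ω_n = 11.49 rad/s and ζ = 20.2/(2·11.49) = 0.8791.
%OS = 100·exp(−πζ/√(1−ζ²)) = 0.305%.

0.305%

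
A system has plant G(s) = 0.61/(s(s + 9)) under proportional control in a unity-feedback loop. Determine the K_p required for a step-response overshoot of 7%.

From %OS = 100·exp(−πζ/√(1−ζ²)) = 7%, ζ = −ln(0.07)/√(π²+ln²(0.07)) = 0.6461.
Characteristic equation s² + 9s + 0.61K_p = 0 gives ζ = 9/(2√(0.61K_p)).
Setting ζ = 0.6461: √(0.61K_p) = 9/(2·0.6461) = 6.965, so K_p = 48.51/0.61 = 79.5.

K_p = 79.5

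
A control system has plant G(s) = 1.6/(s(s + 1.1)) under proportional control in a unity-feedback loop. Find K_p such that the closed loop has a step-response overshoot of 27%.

From %OS = 100·exp(−πζ/√(1−ζ²)) = 27%, ζ = −ln(0.27)/√(π²+ln²(0.27)) = 0.3847.
Characteristic equation s² + 1.1s + 1.6K_p = 0 gives ζ = 1.1/(2√(1.6K_p)).
Setting ζ = 0.3847: √(1.6K_p) = 1.1/(2·0.3847) = 1.43, so K_p = 2.044/1.6 = 1.28.

K_p = 1.28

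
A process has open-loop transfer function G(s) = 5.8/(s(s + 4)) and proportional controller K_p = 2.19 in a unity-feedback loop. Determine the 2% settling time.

Closed-loop characteristic equation: s² + 4s + 12.7 = 0, so ω_n = 3.564 rad/s and ζ = 4/(2·3.564) = 0.5612.
2% settling time T_s ≈ 4/(ζω_n) = 4/2 = 2 s.

T_s ≈ 2 s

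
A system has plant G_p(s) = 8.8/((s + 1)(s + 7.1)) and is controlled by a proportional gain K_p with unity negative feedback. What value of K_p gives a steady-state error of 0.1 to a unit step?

For a type-0 loop with proportional control, e_ss = 1/(1 + K_p·G_p(0)).
G_p(0) = 1.239. Require 1/(1 + K_p·1.239) = 0.1, so 1 + 1.239·K_p = 10.
K_p = (10 − 1)/1.239 = 7.26.

K_p = 7.26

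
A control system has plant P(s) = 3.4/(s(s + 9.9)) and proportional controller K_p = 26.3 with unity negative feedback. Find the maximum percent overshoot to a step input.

From 1 + K_pP(s) = 0: s² + 9.9s + 89.42 = 0 ⇒ ω_n = 9.456, ζ = 0.5235.
%OS = 100·exp(−πζ/√(1−ζ²)) = 100·exp(−π·0.5235/√0.726) = 14.5%.

14.5%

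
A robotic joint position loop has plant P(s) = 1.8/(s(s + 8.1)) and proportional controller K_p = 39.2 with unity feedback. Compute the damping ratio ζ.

With unity feedback the closed-loop characteristic equation is s² + 8.1s + 39.2·1.8 = s² + 8.1s + 70.56 = 0.
Matching s² + 2ζω_n s + ω_n²: ω_n = √70.56 = 8.4 rad/s and 2ζω_n = 8.1, so ζ = 8.1/(2·8.4) = 0.482.

ζ = 0.482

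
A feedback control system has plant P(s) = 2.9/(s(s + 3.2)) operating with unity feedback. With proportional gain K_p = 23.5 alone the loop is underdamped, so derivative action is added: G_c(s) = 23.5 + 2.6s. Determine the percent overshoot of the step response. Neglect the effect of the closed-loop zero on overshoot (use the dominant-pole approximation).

Forward path: (23.5 + 2.6s)·2.9/(s(s+3.2)). The closed-loop characteristic equation is s² + (3.2 + 2.9·2.6)s + 2.9·23.5 = 0.
That is s² + 10.74s + 68.15 = 0, so ω_n = 8.255 rad/s and ζ = 10.74/(2·8.255) = 0.6505.
%OS = 100·exp(−πζ/√(1−ζ²)) = 6.78%.

6.78%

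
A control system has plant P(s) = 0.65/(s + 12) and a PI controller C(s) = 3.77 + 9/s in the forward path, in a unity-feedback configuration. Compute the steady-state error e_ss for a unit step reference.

The open loop C(s)P(s) has a pole at the origin (type 1), so the static position error constant is infinite and e_ss = 1/(1+∞) = 0.

0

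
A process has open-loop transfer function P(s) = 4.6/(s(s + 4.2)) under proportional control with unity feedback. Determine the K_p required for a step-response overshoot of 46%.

From %OS = 100·exp(−πζ/√(1−ζ²)) = 46%, ζ = −ln(0.46)/√(π²+ln²(0.46)) = 0.24.
Characteristic equation s² + 4.2s + 4.6K_p = 0 gives ζ = 4.2/(2√(4.6K_p)).
Setting ζ = 0.24: √(4.6K_p) = 4.2/(2·0.24) = 8.752, so K_p = 76.59/4.6 = 16.7.

K_p = 16.7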